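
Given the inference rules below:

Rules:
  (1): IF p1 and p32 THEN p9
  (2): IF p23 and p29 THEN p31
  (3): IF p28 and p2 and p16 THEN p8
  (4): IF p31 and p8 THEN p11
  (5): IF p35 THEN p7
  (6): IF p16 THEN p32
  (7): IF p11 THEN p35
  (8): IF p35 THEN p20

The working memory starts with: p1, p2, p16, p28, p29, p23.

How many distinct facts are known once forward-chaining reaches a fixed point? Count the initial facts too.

Round 1: (2) [IF p23 and p29 THEN p31]; (3) [IF p28 and p2 and p16 THEN p8]; (6) [IF p16 THEN p32]. New: p31, p8, p32.
Round 2: (1) [IF p1 and p32 THEN p9]; (4) [IF p31 and p8 THEN p11]. New: p9, p11.
Round 3: (7) [IF p11 THEN p35]. New: p35.
Round 4: (5) [IF p35 THEN p7]; (8) [IF p35 THEN p20]. New: p7, p20.
Closure: {p1, p11, p16, p2, p20, p23, p28, p29, p31, p32, p35, p7, p8, p9} — 14 facts.

14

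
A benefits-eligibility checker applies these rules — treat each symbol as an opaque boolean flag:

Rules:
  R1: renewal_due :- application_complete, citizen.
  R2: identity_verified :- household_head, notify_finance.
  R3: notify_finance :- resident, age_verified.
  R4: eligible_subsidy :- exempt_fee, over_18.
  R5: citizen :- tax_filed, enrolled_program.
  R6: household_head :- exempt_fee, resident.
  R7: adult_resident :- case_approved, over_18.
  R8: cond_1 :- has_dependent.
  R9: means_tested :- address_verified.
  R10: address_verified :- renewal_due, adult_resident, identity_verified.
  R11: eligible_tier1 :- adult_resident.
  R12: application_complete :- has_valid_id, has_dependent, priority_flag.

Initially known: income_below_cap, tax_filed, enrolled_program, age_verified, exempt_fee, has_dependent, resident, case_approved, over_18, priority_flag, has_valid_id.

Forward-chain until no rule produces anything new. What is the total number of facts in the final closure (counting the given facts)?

23

Round 1 fires R3, R4, R5, R6, R7, R8, R12, giving notify_finance, eligible_subsidy, citizen, household_head, adult_resident, cond_1, application_complete.
Round 2 fires R1, R2, R11, giving renewal_due, identity_verified, eligible_tier1.
Round 3 fires R10, giving address_verified.
Round 4 fires R9, giving means_tested.
Closure: {address_verified, adult_resident, age_verified, application_complete, case_approved, citizen, cond_1, eligible_subsidy, eligible_tier1, enrolled_program, exempt_fee, has_dependent, has_valid_id, household_head, identity_verified, income_below_cap, means_tested, notify_finance, over_18, priority_flag, renewal_due, resident, tax_filed} — 23 facts.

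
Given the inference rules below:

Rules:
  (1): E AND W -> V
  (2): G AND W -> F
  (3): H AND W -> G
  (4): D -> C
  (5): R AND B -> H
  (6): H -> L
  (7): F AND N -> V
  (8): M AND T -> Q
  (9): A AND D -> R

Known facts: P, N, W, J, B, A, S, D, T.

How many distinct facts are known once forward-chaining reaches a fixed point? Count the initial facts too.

16

Round 1: (4) [D -> C]; (9) [A AND D -> R]. Adds C, R.
Round 2: (5) [R AND B -> H]. Adds H.
Round 3: (3) [H AND W -> G]; (6) [H -> L]. Adds G, L.
Round 4: (2) [G AND W -> F]. Adds F.
Round 5: (7) [F AND N -> V]. Adds V.
Closure: {A, B, C, D, F, G, H, J, L, N, P, R, S, T, V, W} — 16 facts.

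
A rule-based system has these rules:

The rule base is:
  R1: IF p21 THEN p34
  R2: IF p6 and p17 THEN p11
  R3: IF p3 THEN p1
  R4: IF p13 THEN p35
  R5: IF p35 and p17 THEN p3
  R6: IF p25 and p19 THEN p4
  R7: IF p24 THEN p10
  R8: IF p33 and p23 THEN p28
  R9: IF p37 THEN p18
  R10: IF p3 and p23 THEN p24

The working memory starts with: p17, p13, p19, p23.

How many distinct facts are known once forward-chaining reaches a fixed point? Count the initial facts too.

Round 1: R4 [IF p13 THEN p35]. New: p35.
Round 2: R5 [IF p35 and p17 THEN p3]. New: p3.
Round 3: R3 [IF p3 THEN p1]; R10 [IF p3 and p23 THEN p24]. New: p1, p24.
Round 4: R7 [IF p24 THEN p10]. New: p10.
Closure: {p1, p10, p13, p17, p19, p23, p24, p3, p35} — 9 facts.

9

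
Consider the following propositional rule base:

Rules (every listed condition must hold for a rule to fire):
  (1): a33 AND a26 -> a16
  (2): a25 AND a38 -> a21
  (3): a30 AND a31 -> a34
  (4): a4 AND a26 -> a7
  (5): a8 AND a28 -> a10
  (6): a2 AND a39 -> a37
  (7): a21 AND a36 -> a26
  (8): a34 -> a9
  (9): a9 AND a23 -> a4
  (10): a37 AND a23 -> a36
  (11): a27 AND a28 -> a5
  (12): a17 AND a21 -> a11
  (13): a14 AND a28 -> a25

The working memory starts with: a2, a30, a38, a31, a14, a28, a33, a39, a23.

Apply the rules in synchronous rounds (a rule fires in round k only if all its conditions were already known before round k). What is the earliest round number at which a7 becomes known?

4

Round 1: (3) [a30 AND a31 -> a34]; (6) [a2 AND a39 -> a37]; (13) [a14 AND a28 -> a25]. Adds a34, a37, a25.
Round 2: (2) [a25 AND a38 -> a21]; (8) [a34 -> a9]; (10) [a37 AND a23 -> a36]. Adds a21, a9, a36.
Round 3: (7) [a21 AND a36 -> a26]; (9) [a9 AND a23 -> a4]. Adds a26, a4.
Round 4: (1) [a33 AND a26 -> a16]; (4) [a4 AND a26 -> a7]. Adds a16, a7.
a7 first appears in round 4.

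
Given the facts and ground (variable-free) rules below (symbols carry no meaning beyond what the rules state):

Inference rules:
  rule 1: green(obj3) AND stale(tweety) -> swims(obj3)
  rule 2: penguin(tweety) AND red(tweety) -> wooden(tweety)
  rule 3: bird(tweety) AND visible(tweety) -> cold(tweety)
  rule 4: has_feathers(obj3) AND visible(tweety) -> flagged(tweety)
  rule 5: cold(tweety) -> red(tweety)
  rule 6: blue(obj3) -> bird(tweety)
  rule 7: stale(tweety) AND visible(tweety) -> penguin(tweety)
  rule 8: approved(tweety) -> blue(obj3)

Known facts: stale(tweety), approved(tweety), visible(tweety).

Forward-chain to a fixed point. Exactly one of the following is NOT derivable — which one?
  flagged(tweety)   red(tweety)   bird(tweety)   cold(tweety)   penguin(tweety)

flagged(tweety)

[1] rule 7 [stale(tweety) AND visible(tweety) -> penguin(tweety)]; rule 8 [approved(tweety) -> blue(obj3)]. ⇒ new: penguin(tweety), blue(obj3).
[2] rule 6 [blue(obj3) -> bird(tweety)]. ⇒ new: bird(tweety).
[3] rule 3 [bird(tweety) AND visible(tweety) -> cold(tweety)]. ⇒ new: cold(tweety).
[4] rule 5 [cold(tweety) -> red(tweety)]. ⇒ new: red(tweety).
[5] rule 2 [penguin(tweety) AND red(tweety) -> wooden(tweety)]. ⇒ new: wooden(tweety).
Derived: red(tweety) (round 4), penguin(tweety) (round 1), bird(tweety) (round 2), cold(tweety) (round 3). flagged(tweety) never appears in any round.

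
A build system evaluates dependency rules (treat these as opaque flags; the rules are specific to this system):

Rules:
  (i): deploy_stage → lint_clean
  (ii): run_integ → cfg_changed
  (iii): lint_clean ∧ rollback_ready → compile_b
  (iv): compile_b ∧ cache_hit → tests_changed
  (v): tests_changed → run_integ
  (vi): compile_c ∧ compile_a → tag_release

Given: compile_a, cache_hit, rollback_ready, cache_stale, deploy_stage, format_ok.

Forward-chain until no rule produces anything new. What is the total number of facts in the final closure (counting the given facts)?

11

Round 1 fires (i), giving lint_clean.
Round 2 fires (iii), giving compile_b.
Round 3 fires (iv), giving tests_changed.
Round 4 fires (v), giving run_integ.
Round 5 fires (ii), giving cfg_changed.
Closure: {cache_hit, cache_stale, cfg_changed, compile_a, compile_b, deploy_stage, format_ok, lint_clean, rollback_ready, run_integ, tests_changed} — 11 facts.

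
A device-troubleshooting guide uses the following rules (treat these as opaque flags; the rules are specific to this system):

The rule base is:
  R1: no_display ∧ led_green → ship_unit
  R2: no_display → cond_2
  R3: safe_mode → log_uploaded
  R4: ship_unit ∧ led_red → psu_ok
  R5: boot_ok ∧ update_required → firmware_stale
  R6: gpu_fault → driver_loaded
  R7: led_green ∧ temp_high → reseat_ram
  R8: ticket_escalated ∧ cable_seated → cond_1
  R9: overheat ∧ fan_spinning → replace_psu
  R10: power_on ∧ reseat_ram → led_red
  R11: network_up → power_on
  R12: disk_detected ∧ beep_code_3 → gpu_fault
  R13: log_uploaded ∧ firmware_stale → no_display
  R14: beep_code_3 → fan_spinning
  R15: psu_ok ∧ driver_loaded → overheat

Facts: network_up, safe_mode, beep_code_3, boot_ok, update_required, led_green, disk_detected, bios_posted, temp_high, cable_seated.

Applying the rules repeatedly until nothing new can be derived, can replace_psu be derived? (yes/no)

Round 1: R3 [safe_mode → log_uploaded]; R5 [boot_ok ∧ update_required → firmware_stale]; R7 [led_green ∧ temp_high → reseat_ram]; R11 [network_up → power_on]; R12 [disk_detected ∧ beep_code_3 → gpu_fault]; R14 [beep_code_3 → fan_spinning]. Adds log_uploaded, firmware_stale, reseat_ram, power_on, gpu_fault, fan_spinning.
Round 2: R6 [gpu_fault → driver_loaded]; R10 [power_on ∧ reseat_ram → led_red]; R13 [log_uploaded ∧ firmware_stale → no_display]. Adds driver_loaded, led_red, no_display.
Round 3: R1 [no_display ∧ led_green → ship_unit]; R2 [no_display → cond_2]. Adds ship_unit, cond_2.
Round 4: R4 [ship_unit ∧ led_red → psu_ok]. Adds psu_ok.
Round 5: R15 [psu_ok ∧ driver_loaded → overheat]. Adds overheat.
Round 6: R9 [overheat ∧ fan_spinning → replace_psu]. Adds replace_psu.
replace_psu appears in round 6, so it is derivable.

yes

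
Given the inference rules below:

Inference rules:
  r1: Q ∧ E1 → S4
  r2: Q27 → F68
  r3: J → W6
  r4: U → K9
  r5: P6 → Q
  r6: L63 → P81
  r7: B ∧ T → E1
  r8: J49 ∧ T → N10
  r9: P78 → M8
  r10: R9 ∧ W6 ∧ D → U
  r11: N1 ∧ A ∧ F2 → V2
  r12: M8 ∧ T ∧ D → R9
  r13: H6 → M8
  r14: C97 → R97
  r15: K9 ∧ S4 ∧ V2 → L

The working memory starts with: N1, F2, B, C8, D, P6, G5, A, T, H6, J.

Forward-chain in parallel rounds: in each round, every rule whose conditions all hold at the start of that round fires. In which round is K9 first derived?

Round 1 — r3, r5, r7, r11, r13, derive W6, Q, E1, V2, M8.
Round 2 — r1, r12, derive S4, R9.
Round 3 — r10, derive U.
Round 4 — r4, derive K9.
K9 first appears in round 4.

4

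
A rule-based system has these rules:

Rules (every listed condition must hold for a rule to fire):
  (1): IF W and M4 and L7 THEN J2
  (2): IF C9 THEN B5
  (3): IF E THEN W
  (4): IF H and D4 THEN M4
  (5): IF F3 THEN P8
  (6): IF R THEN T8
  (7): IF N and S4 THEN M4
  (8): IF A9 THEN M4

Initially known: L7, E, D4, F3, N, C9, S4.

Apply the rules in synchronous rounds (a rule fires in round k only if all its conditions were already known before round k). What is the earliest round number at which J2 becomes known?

2

[1] (2) [IF C9 THEN B5]; (3) [IF E THEN W]; (5) [IF F3 THEN P8]; (7) [IF N and S4 THEN M4]. ⇒ new: B5, W, P8, M4.
[2] (1) [IF W and M4 and L7 THEN J2]. ⇒ new: J2.
J2 first appears in round 2.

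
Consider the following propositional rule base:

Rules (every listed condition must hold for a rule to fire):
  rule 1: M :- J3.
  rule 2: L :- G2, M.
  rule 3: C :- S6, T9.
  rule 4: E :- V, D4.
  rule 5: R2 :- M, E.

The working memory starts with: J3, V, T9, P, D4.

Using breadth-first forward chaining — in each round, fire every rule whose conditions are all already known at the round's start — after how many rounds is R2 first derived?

2

Round 1: rule 1 [M :- J3.]; rule 4 [E :- V, D4.]. Adds M, E.
Round 2: rule 5 [R2 :- M, E.]. Adds R2.
R2 first appears in round 2.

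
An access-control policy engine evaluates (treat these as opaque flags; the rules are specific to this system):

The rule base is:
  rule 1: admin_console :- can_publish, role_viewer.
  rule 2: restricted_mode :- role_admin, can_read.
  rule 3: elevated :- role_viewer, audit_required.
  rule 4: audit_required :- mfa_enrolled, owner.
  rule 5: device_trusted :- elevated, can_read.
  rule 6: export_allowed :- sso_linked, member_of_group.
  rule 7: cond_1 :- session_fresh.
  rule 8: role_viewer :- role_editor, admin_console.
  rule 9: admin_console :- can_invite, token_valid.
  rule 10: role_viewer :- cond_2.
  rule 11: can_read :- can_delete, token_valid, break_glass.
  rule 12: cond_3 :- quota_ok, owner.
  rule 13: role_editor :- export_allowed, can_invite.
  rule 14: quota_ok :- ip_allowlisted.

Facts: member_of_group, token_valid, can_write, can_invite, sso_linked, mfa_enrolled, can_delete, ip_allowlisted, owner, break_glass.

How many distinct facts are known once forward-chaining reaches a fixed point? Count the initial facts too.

Round 1 — rule 4, rule 6, rule 9, rule 11, rule 14, derive audit_required, export_allowed, admin_console, can_read, quota_ok.
Round 2 — rule 12, rule 13, derive cond_3, role_editor.
Round 3 — rule 8, derive role_viewer.
Round 4 — rule 3, derive elevated.
Round 5 — rule 5, derive device_trusted.
Closure: {admin_console, audit_required, break_glass, can_delete, can_invite, can_read, can_write, cond_3, device_trusted, elevated, export_allowed, ip_allowlisted, member_of_group, mfa_enrolled, owner, quota_ok, role_editor, role_viewer, sso_linked, token_valid} — 20 facts.

20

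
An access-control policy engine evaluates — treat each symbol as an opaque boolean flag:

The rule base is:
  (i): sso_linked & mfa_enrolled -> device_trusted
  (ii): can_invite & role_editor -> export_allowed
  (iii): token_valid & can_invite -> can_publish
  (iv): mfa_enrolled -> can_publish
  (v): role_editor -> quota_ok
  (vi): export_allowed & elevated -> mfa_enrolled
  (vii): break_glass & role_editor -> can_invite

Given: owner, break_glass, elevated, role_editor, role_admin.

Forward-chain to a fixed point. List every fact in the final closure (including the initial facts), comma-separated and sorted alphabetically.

Round 1 fires (v), (vii), giving quota_ok, can_invite.
Round 2 fires (ii), giving export_allowed.
Round 3 fires (vi), giving mfa_enrolled.
Round 4 fires (iv), giving can_publish.

break_glass, can_invite, can_publish, elevated, export_allowed, mfa_enrolled, owner, quota_ok, role_admin, role_editor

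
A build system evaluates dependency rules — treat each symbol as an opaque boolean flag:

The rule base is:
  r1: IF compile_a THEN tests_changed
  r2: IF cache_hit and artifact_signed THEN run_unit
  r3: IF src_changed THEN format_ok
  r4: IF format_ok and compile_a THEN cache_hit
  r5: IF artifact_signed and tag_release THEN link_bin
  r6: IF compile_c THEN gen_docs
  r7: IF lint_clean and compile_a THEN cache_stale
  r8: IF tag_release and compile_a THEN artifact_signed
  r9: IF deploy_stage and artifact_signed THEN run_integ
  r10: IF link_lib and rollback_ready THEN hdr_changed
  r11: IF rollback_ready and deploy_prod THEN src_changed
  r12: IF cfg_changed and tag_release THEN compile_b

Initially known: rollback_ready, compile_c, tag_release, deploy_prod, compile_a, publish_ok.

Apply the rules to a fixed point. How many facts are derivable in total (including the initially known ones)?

14

Round 1: r1 [IF compile_a THEN tests_changed]; r6 [IF compile_c THEN gen_docs]; r8 [IF tag_release and compile_a THEN artifact_signed]; r11 [IF rollback_ready and deploy_prod THEN src_changed]. Adds tests_changed, gen_docs, artifact_signed, src_changed.
Round 2: r3 [IF src_changed THEN format_ok]; r5 [IF artifact_signed and tag_release THEN link_bin]. Adds format_ok, link_bin.
Round 3: r4 [IF format_ok and compile_a THEN cache_hit]. Adds cache_hit.
Round 4: r2 [IF cache_hit and artifact_signed THEN run_unit]. Adds run_unit.
Closure: {artifact_signed, cache_hit, compile_a, compile_c, deploy_prod, format_ok, gen_docs, link_bin, publish_ok, rollback_ready, run_unit, src_changed, tag_release, tests_changed} — 14 facts.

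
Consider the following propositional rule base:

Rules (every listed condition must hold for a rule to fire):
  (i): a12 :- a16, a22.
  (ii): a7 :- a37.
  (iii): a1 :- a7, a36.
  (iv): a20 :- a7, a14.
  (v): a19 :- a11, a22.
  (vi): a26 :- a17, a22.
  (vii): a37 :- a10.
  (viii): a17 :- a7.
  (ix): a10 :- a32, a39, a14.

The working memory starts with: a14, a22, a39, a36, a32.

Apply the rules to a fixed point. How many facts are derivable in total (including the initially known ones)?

12

Round 1 — (ix), derive a10.
Round 2 — (vii), derive a37.
Round 3 — (ii), derive a7.
Round 4 — (iii), (iv), (viii), derive a1, a20, a17.
Round 5 — (vi), derive a26.
Closure: {a1, a10, a14, a17, a20, a22, a26, a32, a36, a37, a39, a7} — 12 facts.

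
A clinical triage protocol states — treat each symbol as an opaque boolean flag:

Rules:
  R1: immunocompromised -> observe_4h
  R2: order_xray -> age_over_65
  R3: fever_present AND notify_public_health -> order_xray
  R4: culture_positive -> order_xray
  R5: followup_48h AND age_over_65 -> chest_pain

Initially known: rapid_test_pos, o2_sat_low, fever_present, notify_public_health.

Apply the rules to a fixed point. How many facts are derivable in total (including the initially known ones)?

6

Round 1: R3 [fever_present AND notify_public_health -> order_xray]. New: order_xray.
Round 2: R2 [order_xray -> age_over_65]. New: age_over_65.
Closure: {age_over_65, fever_present, notify_public_health, o2_sat_low, order_xray, rapid_test_pos} — 6 facts.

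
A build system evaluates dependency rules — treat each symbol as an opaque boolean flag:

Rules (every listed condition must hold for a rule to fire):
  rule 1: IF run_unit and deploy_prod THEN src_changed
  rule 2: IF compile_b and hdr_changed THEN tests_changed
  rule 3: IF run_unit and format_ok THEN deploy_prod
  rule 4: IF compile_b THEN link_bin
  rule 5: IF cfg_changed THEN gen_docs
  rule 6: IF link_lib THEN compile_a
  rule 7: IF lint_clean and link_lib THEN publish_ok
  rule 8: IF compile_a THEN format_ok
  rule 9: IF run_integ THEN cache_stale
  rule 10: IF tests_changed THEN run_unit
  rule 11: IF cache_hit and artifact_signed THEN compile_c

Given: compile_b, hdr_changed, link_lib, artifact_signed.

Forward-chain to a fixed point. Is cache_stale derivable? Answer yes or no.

Round 1 fires rule 2, rule 4, rule 6, giving tests_changed, link_bin, compile_a.
Round 2 fires rule 8, rule 10, giving format_ok, run_unit.
Round 3 fires rule 3, giving deploy_prod.
Round 4 fires rule 1, giving src_changed.
Fixed point reached. cache_stale is concluded only by rule 9; rule 9 needs run_integ (never derived).

no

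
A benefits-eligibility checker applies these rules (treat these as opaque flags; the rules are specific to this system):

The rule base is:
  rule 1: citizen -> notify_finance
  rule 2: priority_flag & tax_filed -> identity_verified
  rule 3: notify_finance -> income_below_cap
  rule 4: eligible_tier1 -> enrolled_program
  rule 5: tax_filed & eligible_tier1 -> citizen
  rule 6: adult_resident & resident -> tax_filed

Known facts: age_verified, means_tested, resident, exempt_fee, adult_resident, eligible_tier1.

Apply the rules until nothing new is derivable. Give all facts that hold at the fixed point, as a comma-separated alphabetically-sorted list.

adult_resident, age_verified, citizen, eligible_tier1, enrolled_program, exempt_fee, income_below_cap, means_tested, notify_finance, resident, tax_filed

Round 1: rule 4 [eligible_tier1 -> enrolled_program]; rule 6 [adult_resident & resident -> tax_filed]. Adds enrolled_program, tax_filed.
Round 2: rule 5 [tax_filed & eligible_tier1 -> citizen]. Adds citizen.
Round 3: rule 1 [citizen -> notify_finance]. Adds notify_finance.
Round 4: rule 3 [notify_finance -> income_below_cap]. Adds income_below_cap.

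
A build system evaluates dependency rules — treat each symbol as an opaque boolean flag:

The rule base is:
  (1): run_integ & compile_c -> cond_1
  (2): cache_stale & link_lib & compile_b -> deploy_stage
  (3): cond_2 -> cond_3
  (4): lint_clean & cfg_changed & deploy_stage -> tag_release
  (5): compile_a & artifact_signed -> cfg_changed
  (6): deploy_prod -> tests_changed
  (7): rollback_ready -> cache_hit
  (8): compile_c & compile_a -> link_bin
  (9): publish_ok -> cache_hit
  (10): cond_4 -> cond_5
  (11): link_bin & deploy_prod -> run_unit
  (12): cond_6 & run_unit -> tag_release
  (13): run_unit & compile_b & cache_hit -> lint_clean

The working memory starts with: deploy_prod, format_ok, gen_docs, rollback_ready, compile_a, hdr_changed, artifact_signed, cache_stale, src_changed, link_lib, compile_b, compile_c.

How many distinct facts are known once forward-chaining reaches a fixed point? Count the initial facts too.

Round 1: (2) [cache_stale & link_lib & compile_b -> deploy_stage]; (5) [compile_a & artifact_signed -> cfg_changed]; (6) [deploy_prod -> tests_changed]; (7) [rollback_ready -> cache_hit]; (8) [compile_c & compile_a -> link_bin]. New: deploy_stage, cfg_changed, tests_changed, cache_hit, link_bin.
Round 2: (11) [link_bin & deploy_prod -> run_unit]. New: run_unit.
Round 3: (13) [run_unit & compile_b & cache_hit -> lint_clean]. New: lint_clean.
Round 4: (4) [lint_clean & cfg_changed & deploy_stage -> tag_release]. New: tag_release.
Closure: {artifact_signed, cache_hit, cache_stale, cfg_changed, compile_a, compile_b, compile_c, deploy_prod, deploy_stage, format_ok, gen_docs, hdr_changed, link_bin, link_lib, lint_clean, rollback_ready, run_unit, src_changed, tag_release, tests_changed} — 20 facts.

20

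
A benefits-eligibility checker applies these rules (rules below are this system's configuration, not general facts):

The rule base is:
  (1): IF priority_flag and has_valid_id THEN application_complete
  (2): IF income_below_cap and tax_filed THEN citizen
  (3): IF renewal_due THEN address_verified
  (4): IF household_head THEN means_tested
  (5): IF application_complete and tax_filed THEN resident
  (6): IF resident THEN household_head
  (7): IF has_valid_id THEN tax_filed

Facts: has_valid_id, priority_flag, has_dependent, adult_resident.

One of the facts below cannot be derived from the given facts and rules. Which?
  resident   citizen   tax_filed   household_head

Round 1: (1) [IF priority_flag and has_valid_id THEN application_complete]; (7) [IF has_valid_id THEN tax_filed]. Adds application_complete, tax_filed.
Round 2: (5) [IF application_complete and tax_filed THEN resident]. Adds resident.
Round 3: (6) [IF resident THEN household_head]. Adds household_head.
Round 4: (4) [IF household_head THEN means_tested]. Adds means_tested.
Derived: tax_filed (round 1), household_head (round 3), resident (round 2). citizen never appears in any round.

citizen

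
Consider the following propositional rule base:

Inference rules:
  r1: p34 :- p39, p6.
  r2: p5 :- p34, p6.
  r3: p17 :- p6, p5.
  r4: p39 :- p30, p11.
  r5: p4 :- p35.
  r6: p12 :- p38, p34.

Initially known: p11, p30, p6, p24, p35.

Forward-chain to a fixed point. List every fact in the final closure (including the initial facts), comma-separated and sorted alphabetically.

p11, p17, p24, p30, p34, p35, p39, p4, p5, p6

[1] r4 [p39 :- p30, p11.]; r5 [p4 :- p35.]. ⇒ new: p39, p4.
[2] r1 [p34 :- p39, p6.]. ⇒ new: p34.
[3] r2 [p5 :- p34, p6.]. ⇒ new: p5.
[4] r3 [p17 :- p6, p5.]. ⇒ new: p17.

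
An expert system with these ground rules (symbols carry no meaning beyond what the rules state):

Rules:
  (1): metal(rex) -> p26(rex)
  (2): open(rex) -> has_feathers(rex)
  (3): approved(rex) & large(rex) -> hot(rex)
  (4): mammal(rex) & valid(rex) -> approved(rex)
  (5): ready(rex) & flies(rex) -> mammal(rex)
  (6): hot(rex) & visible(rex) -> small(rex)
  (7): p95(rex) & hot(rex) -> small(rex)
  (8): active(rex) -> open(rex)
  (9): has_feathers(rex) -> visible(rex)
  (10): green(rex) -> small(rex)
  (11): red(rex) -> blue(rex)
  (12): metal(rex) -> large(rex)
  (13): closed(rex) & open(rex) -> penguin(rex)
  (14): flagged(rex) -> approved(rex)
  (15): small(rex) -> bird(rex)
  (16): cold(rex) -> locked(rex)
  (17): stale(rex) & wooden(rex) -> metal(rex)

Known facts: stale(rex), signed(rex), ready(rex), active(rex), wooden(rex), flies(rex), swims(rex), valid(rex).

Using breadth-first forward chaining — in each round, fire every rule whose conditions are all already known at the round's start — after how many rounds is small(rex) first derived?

[1] (5) [ready(rex) & flies(rex) -> mammal(rex)]; (8) [active(rex) -> open(rex)]; (17) [stale(rex) & wooden(rex) -> metal(rex)]. ⇒ new: mammal(rex), open(rex), metal(rex).
[2] (1) [metal(rex) -> p26(rex)]; (2) [open(rex) -> has_feathers(rex)]; (4) [mammal(rex) & valid(rex) -> approved(rex)]; (12) [metal(rex) -> large(rex)]. ⇒ new: p26(rex), has_feathers(rex), approved(rex), large(rex).
[3] (3) [approved(rex) & large(rex) -> hot(rex)]; (9) [has_feathers(rex) -> visible(rex)]. ⇒ new: hot(rex), visible(rex).
[4] (6) [hot(rex) & visible(rex) -> small(rex)]. ⇒ new: small(rex).
small(rex) first appears in round 4.

4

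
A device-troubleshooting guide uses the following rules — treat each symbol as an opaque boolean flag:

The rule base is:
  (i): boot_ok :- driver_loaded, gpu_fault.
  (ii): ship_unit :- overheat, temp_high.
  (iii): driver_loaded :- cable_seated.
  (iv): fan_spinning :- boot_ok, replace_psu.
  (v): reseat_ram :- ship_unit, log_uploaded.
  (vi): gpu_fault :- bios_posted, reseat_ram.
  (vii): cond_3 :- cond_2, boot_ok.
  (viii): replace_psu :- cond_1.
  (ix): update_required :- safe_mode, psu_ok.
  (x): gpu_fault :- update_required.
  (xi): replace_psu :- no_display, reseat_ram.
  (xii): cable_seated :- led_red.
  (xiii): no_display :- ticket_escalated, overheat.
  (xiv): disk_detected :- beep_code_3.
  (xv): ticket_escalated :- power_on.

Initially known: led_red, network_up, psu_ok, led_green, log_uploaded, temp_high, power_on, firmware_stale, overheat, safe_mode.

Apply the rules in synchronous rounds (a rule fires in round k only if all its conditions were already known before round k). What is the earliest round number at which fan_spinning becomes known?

4

Round 1: (ii) [ship_unit :- overheat, temp_high.]; (ix) [update_required :- safe_mode, psu_ok.]; (xii) [cable_seated :- led_red.]; (xv) [ticket_escalated :- power_on.]. New: ship_unit, update_required, cable_seated, ticket_escalated.
Round 2: (iii) [driver_loaded :- cable_seated.]; (v) [reseat_ram :- ship_unit, log_uploaded.]; (x) [gpu_fault :- update_required.]; (xiii) [no_display :- ticket_escalated, overheat.]. New: driver_loaded, reseat_ram, gpu_fault, no_display.
Round 3: (i) [boot_ok :- driver_loaded, gpu_fault.]; (xi) [replace_psu :- no_display, reseat_ram.]. New: boot_ok, replace_psu.
Round 4: (iv) [fan_spinning :- boot_ok, replace_psu.]. New: fan_spinning.
fan_spinning first appears in round 4.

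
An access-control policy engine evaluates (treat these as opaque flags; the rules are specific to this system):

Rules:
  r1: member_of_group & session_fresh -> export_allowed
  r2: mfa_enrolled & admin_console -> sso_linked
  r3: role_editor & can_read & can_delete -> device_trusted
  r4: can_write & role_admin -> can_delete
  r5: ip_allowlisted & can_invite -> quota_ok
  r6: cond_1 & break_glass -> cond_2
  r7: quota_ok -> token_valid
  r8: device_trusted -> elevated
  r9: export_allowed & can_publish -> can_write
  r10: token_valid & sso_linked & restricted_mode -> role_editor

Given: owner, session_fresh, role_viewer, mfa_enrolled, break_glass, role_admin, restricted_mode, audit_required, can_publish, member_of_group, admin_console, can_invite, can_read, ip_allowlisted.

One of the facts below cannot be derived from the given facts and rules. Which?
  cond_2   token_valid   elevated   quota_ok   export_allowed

cond_2

Round 1 — r1, r2, r5, derive export_allowed, sso_linked, quota_ok.
Round 2 — r7, r9, derive token_valid, can_write.
Round 3 — r4, r10, derive can_delete, role_editor.
Round 4 — r3, derive device_trusted.
Round 5 — r8, derive elevated.
Derived: export_allowed (round 1), quota_ok (round 1), token_valid (round 2), elevated (round 5). cond_2 never appears in any round.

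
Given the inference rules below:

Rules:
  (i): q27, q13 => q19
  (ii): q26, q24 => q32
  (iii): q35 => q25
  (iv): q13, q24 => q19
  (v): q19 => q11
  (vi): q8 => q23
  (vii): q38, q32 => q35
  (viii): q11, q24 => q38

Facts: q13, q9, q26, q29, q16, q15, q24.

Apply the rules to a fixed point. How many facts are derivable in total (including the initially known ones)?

Round 1: (ii) [q26, q24 => q32]; (iv) [q13, q24 => q19]. New: q32, q19.
Round 2: (v) [q19 => q11]. New: q11.
Round 3: (viii) [q11, q24 => q38]. New: q38.
Round 4: (vii) [q38, q32 => q35]. New: q35.
Round 5: (iii) [q35 => q25]. New: q25.
Closure: {q11, q13, q15, q16, q19, q24, q25, q26, q29, q32, q35, q38, q9} — 13 facts.

13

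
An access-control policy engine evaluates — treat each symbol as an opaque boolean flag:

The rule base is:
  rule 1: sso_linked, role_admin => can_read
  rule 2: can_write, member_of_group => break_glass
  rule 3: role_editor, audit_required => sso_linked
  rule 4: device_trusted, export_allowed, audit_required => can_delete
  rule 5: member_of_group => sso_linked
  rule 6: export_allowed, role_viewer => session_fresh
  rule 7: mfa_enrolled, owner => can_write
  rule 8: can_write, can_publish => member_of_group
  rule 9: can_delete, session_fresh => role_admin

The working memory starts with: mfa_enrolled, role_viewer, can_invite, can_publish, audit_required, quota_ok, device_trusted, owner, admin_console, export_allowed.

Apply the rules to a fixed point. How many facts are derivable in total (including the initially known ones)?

Round 1: rule 4 [device_trusted, export_allowed, audit_required => can_delete]; rule 6 [export_allowed, role_viewer => session_fresh]; rule 7 [mfa_enrolled, owner => can_write]. New: can_delete, session_fresh, can_write.
Round 2: rule 8 [can_write, can_publish => member_of_group]; rule 9 [can_delete, session_fresh => role_admin]. New: member_of_group, role_admin.
Round 3: rule 2 [can_write, member_of_group => break_glass]; rule 5 [member_of_group => sso_linked]. New: break_glass, sso_linked.
Round 4: rule 1 [sso_linked, role_admin => can_read]. New: can_read.
Closure: {admin_console, audit_required, break_glass, can_delete, can_invite, can_publish, can_read, can_write, device_trusted, export_allowed, member_of_group, mfa_enrolled, owner, quota_ok, role_admin, role_viewer, session_fresh, sso_linked} — 18 facts.

18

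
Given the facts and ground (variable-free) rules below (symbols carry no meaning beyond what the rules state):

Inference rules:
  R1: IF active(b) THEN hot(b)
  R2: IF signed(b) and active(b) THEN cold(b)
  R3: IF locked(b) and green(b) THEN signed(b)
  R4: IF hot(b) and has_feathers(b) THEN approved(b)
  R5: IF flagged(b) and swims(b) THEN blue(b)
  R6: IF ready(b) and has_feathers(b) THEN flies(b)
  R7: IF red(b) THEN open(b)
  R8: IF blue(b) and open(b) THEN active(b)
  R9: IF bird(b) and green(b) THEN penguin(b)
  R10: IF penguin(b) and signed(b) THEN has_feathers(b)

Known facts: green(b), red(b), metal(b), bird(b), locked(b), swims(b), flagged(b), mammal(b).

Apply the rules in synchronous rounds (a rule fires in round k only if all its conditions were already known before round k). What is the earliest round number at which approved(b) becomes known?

[1] R3 [IF locked(b) and green(b) THEN signed(b)]; R5 [IF flagged(b) and swims(b) THEN blue(b)]; R7 [IF red(b) THEN open(b)]; R9 [IF bird(b) and green(b) THEN penguin(b)]. ⇒ new: signed(b), blue(b), open(b), penguin(b).
[2] R8 [IF blue(b) and open(b) THEN active(b)]; R10 [IF penguin(b) and signed(b) THEN has_feathers(b)]. ⇒ new: active(b), has_feathers(b).
[3] R1 [IF active(b) THEN hot(b)]; R2 [IF signed(b) and active(b) THEN cold(b)]. ⇒ new: hot(b), cold(b).
[4] R4 [IF hot(b) and has_feathers(b) THEN approved(b)]. ⇒ new: approved(b).
approved(b) first appears in round 4.

4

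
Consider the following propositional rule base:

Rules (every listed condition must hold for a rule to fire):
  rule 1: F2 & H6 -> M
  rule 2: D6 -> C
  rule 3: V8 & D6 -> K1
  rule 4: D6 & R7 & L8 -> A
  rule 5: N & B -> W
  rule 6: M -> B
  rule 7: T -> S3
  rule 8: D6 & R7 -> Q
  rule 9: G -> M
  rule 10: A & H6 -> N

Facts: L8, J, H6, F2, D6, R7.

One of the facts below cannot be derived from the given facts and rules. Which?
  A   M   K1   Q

K1

[1] rule 1 [F2 & H6 -> M]; rule 2 [D6 -> C]; rule 4 [D6 & R7 & L8 -> A]; rule 8 [D6 & R7 -> Q]. ⇒ new: M, C, A, Q.
[2] rule 6 [M -> B]; rule 10 [A & H6 -> N]. ⇒ new: B, N.
[3] rule 5 [N & B -> W]. ⇒ new: W.
Derived: Q (round 1), A (round 1), M (round 1). K1 never appears in any round.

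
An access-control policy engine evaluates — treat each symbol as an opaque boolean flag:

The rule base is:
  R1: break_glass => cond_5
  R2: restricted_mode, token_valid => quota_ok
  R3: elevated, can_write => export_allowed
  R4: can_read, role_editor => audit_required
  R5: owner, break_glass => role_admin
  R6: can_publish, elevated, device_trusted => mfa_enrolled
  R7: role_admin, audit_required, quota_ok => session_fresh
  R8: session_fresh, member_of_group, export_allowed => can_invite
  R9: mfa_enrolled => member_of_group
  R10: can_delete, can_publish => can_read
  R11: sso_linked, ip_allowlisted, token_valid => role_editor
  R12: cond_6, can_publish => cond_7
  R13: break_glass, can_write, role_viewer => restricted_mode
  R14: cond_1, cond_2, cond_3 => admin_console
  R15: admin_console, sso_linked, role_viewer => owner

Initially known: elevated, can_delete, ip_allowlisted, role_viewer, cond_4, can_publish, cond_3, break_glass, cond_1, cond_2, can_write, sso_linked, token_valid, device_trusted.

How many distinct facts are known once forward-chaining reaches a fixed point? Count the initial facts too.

Round 1: R1 [break_glass => cond_5]; R3 [elevated, can_write => export_allowed]; R6 [can_publish, elevated, device_trusted => mfa_enrolled]; R10 [can_delete, can_publish => can_read]; R11 [sso_linked, ip_allowlisted, token_valid => role_editor]; R13 [break_glass, can_write, role_viewer => restricted_mode]; R14 [cond_1, cond_2, cond_3 => admin_console]. New: cond_5, export_allowed, mfa_enrolled, can_read, role_editor, restricted_mode, admin_console.
Round 2: R2 [restricted_mode, token_valid => quota_ok]; R4 [can_read, role_editor => audit_required]; R9 [mfa_enrolled => member_of_group]; R15 [admin_console, sso_linked, role_viewer => owner]. New: quota_ok, audit_required, member_of_group, owner.
Round 3: R5 [owner, break_glass => role_admin]. New: role_admin.
Round 4: R7 [role_admin, audit_required, quota_ok => session_fresh]. New: session_fresh.
Round 5: R8 [session_fresh, member_of_group, export_allowed => can_invite]. New: can_invite.
Closure: {admin_console, audit_required, break_glass, can_delete, can_invite, can_publish, can_read, can_write, cond_1, cond_2, cond_3, cond_4, cond_5, device_trusted, elevated, export_allowed, ip_allowlisted, member_of_group, mfa_enrolled, owner, quota_ok, restricted_mode, role_admin, role_editor, role_viewer, session_fresh, sso_linked, token_valid} — 28 facts.

28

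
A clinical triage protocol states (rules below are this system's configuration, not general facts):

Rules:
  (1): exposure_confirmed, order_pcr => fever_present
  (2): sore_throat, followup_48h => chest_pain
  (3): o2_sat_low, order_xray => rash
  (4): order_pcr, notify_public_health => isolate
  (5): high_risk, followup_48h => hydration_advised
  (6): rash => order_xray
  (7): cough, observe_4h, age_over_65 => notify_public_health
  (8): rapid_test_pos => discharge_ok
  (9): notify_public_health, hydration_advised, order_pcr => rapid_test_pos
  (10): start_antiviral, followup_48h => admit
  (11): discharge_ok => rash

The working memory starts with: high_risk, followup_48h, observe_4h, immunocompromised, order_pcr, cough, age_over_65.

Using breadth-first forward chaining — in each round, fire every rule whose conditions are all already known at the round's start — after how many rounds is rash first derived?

[1] (5) [high_risk, followup_48h => hydration_advised]; (7) [cough, observe_4h, age_over_65 => notify_public_health]. ⇒ new: hydration_advised, notify_public_health.
[2] (4) [order_pcr, notify_public_health => isolate]; (9) [notify_public_health, hydration_advised, order_pcr => rapid_test_pos]. ⇒ new: isolate, rapid_test_pos.
[3] (8) [rapid_test_pos => discharge_ok]. ⇒ new: discharge_ok.
[4] (11) [discharge_ok => rash]. ⇒ new: rash.
rash first appears in round 4.

4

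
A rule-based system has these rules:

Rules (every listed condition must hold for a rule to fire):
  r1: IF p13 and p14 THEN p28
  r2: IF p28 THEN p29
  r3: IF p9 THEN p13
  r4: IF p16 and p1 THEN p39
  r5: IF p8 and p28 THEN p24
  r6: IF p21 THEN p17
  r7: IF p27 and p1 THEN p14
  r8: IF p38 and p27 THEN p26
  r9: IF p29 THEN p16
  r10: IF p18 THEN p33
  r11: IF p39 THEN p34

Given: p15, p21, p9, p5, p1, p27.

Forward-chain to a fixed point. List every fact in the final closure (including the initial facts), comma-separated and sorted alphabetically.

Round 1 — r3, r6, r7, derive p13, p17, p14.
Round 2 — r1, derive p28.
Round 3 — r2, derive p29.
Round 4 — r9, derive p16.
Round 5 — r4, derive p39.
Round 6 — r11, derive p34.

p1, p13, p14, p15, p16, p17, p21, p27, p28, p29, p34, p39, p5, p9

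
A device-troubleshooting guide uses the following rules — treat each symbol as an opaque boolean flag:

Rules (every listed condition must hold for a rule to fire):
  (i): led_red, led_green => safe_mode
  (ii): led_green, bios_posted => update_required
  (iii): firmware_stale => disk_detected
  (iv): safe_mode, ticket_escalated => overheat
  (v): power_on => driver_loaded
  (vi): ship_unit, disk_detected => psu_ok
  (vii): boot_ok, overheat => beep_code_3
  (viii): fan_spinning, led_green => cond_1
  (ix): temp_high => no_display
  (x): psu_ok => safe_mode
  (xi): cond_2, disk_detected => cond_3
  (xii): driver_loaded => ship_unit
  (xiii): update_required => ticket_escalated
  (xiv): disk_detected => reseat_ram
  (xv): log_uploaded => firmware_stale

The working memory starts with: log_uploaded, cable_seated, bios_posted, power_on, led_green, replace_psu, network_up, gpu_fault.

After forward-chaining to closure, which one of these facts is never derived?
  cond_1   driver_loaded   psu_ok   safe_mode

[1] (ii) [led_green, bios_posted => update_required]; (v) [power_on => driver_loaded]; (xv) [log_uploaded => firmware_stale]. ⇒ new: update_required, driver_loaded, firmware_stale.
[2] (iii) [firmware_stale => disk_detected]; (xii) [driver_loaded => ship_unit]; (xiii) [update_required => ticket_escalated]. ⇒ new: disk_detected, ship_unit, ticket_escalated.
[3] (vi) [ship_unit, disk_detected => psu_ok]; (xiv) [disk_detected => reseat_ram]. ⇒ new: psu_ok, reseat_ram.
[4] (x) [psu_ok => safe_mode]. ⇒ new: safe_mode.
[5] (iv) [safe_mode, ticket_escalated => overheat]. ⇒ new: overheat.
Derived: driver_loaded (round 1), psu_ok (round 3), safe_mode (round 4). cond_1 never appears in any round.

cond_1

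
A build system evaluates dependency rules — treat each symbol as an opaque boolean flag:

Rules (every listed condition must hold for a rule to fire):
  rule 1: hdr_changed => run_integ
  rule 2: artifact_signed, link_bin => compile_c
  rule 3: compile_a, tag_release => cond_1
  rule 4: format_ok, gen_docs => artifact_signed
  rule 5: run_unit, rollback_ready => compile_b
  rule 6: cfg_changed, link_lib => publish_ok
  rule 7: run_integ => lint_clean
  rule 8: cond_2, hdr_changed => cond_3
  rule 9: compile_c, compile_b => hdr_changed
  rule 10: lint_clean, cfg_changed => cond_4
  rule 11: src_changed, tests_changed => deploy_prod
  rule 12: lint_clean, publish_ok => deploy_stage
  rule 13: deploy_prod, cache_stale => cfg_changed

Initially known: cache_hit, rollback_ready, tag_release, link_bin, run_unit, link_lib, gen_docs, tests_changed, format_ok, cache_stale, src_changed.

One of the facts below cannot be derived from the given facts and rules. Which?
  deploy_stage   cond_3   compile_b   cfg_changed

Round 1: rule 4 [format_ok, gen_docs => artifact_signed]; rule 5 [run_unit, rollback_ready => compile_b]; rule 11 [src_changed, tests_changed => deploy_prod]. New: artifact_signed, compile_b, deploy_prod.
Round 2: rule 2 [artifact_signed, link_bin => compile_c]; rule 13 [deploy_prod, cache_stale => cfg_changed]. New: compile_c, cfg_changed.
Round 3: rule 6 [cfg_changed, link_lib => publish_ok]; rule 9 [compile_c, compile_b => hdr_changed]. New: publish_ok, hdr_changed.
Round 4: rule 1 [hdr_changed => run_integ]. New: run_integ.
Round 5: rule 7 [run_integ => lint_clean]. New: lint_clean.
Round 6: rule 10 [lint_clean, cfg_changed => cond_4]; rule 12 [lint_clean, publish_ok => deploy_stage]. New: cond_4, deploy_stage.
Derived: cfg_changed (round 2), deploy_stage (round 6), compile_b (round 1). cond_3 never appears in any round.

cond_3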